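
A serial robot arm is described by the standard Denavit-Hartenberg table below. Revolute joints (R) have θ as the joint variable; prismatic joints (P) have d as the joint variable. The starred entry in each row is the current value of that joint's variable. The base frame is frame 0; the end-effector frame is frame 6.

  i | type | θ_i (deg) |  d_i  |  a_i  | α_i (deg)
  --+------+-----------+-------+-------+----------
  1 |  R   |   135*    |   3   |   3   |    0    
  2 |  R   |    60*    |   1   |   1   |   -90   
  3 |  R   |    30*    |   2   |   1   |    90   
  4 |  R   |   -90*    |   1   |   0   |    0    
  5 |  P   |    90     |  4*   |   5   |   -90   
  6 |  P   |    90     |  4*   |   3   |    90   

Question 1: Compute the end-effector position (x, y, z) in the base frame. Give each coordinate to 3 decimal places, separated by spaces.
-7.519 -5.537 2.732

after link 1: o_1 = (-2.1213, 2.1213, 3.0000)
after link 2: o_2 = (-3.0872, 1.8625, 4.0000)
after link 3: o_3 = (-3.4061, -0.2935, 3.5000)
after link 4: o_4 = (-3.8891, -0.4229, 4.3660)
after link 5: o_5 = (-10.0035, -2.0613, 5.3301)
after link 6: o_6 = (-7.5194, -5.5367, 2.7321)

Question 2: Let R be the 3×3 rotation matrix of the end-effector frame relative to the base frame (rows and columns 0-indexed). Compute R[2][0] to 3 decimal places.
-0.866

End-effector x-axis (col 0 of R) = (0.4830,0.1294,-0.8660)
R[2][0] = -0.8660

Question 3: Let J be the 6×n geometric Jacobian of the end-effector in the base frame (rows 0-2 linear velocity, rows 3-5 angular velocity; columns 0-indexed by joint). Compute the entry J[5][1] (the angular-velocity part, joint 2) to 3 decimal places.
axis z_1 = (0.0000,0.0000,1.0000); lever o_n−o_1 = (-5.3980,-7.6581,-0.2679)
cross product → J_v[:, 1] = (7.6581,-5.3980,0.0000)
J_ω[:, 1] = z_1
entry J[5][1] = 1.0000

1.000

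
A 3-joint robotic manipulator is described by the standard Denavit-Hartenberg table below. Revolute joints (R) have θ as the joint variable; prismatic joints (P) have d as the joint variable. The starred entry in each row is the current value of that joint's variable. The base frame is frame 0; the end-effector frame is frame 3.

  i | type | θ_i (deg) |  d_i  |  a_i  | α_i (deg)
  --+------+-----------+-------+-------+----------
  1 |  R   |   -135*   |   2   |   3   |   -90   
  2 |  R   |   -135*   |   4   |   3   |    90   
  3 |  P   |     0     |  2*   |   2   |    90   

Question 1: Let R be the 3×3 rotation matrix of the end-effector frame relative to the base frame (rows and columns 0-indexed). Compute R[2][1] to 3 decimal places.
End-effector y-axis (col 1 of R) = (0.5000,0.5000,-0.7071)
R[2][1] = -0.7071

-0.707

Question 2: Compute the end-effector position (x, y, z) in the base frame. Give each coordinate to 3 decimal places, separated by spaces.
after link 1: o_1 = (-2.1213, -2.1213, 2.0000)
after link 2: o_2 = (2.2071, -3.4497, 4.1213)
after link 3: o_3 = (4.2071, -1.4497, 4.1213)

4.207 -1.450 4.121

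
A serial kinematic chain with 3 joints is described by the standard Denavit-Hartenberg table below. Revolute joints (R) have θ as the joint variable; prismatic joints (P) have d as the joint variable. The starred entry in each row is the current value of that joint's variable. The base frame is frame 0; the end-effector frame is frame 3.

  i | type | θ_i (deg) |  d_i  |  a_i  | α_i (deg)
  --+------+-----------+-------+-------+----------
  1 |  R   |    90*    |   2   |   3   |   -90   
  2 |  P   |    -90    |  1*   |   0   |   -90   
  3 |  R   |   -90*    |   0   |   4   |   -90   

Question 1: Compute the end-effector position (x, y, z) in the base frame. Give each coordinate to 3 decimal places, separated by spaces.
-5.000 3.000 2.000

after link 1: o_1 = (0.0000, 3.0000, 2.0000)
after link 2: o_2 = (-1.0000, 3.0000, 2.0000)
after link 3: o_3 = (-5.0000, 3.0000, 2.0000)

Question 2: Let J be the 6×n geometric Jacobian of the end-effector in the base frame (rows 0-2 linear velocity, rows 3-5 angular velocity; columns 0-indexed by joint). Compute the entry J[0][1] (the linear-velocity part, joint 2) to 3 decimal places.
-1.000

prismatic axis z_1 = (-1.0000,0.0000,0.0000)
J_v[:, 1] = z_1; J_ω[:, 1] = (0,0,0)
entry J[0][1] = -1.0000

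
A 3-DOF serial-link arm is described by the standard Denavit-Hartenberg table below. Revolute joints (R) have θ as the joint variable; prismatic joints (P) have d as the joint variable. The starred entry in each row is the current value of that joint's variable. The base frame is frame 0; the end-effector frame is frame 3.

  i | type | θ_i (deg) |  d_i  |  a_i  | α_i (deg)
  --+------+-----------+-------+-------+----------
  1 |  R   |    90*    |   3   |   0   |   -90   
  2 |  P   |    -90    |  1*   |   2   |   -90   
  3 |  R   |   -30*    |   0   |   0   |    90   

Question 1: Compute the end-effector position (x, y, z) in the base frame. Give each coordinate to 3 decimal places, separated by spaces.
after link 1: o_1 = (0.0000, 0.0000, 3.0000)
after link 2: o_2 = (-1.0000, 0.0000, 5.0000)
after link 3: o_3 = (-1.0000, 0.0000, 5.0000)

-1.000 0.000 5.000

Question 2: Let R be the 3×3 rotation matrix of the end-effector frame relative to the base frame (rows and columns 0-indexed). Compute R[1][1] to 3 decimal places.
End-effector y-axis (col 1 of R) = (0.0000,1.0000,-0.0000)
R[1][1] = 1.0000

1.000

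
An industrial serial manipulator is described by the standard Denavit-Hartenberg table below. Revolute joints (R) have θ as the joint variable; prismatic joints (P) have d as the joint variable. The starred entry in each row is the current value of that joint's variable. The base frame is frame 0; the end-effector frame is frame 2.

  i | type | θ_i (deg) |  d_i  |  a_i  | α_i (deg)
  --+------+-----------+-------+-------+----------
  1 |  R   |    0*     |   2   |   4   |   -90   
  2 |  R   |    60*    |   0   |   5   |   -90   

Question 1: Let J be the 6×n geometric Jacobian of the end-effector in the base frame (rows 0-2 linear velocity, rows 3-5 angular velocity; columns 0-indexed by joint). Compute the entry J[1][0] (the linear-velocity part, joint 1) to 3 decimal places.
axis z_0 = ẑ; lever o_n−o_0 = (6.5000,0.0000,-2.3301)
cross product → J_v[:, 0] = (-0.0000,6.5000,0.0000)
J_ω[:, 0] = z_0
entry J[1][0] = 6.5000

6.500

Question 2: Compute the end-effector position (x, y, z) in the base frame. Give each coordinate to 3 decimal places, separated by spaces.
after link 1: o_1 = (4.0000, 0.0000, 2.0000)
after link 2: o_2 = (6.5000, 0.0000, -2.3301)

6.500 0.000 -2.330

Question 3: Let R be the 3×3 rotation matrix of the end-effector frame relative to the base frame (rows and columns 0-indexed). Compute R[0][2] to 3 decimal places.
-0.866

End-effector z-axis (col 2 of R) = (-0.8660,0.0000,-0.5000)
R[0][2] = -0.8660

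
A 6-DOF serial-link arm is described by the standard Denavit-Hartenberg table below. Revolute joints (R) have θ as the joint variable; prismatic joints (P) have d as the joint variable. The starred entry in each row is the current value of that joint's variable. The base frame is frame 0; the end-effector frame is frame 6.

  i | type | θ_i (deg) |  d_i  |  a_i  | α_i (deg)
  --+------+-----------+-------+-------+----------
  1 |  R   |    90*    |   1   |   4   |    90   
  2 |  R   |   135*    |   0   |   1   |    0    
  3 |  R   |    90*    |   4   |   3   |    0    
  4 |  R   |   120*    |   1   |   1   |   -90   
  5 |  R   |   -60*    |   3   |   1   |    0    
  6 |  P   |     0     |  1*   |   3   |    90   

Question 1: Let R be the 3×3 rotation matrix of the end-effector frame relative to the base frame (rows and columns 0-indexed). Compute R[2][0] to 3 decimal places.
End-effector x-axis (col 0 of R) = (0.8660,0.4830,-0.1294)
R[2][0] = -0.1294

-0.129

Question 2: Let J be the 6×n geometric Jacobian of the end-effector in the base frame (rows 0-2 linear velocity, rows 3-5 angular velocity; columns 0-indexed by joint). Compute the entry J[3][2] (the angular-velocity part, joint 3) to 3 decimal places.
axis z_2 = (1.0000,-0.0000,0.0000); lever o_n−o_2 = (8.4641,1.8117,0.9659)
cross product → J_v[:, 2] = (-0.0000,-0.9659,1.8117)
J_ω[:, 2] = z_2
entry J[3][2] = 1.0000

1.000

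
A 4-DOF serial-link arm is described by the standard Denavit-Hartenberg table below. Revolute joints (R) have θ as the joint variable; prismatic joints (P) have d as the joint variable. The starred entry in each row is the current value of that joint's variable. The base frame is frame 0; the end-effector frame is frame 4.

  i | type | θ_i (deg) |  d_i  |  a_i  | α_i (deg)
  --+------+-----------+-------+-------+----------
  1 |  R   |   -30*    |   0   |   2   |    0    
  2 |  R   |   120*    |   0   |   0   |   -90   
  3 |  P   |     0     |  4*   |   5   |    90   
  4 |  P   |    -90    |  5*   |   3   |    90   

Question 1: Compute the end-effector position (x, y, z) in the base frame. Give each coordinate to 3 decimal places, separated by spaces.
0.732 4.000 5.000

after link 1: o_1 = (1.7321, -1.0000, 0.0000)
after link 2: o_2 = (1.7321, -1.0000, 0.0000)
after link 3: o_3 = (-2.2679, 4.0000, 0.0000)
after link 4: o_4 = (0.7321, 4.0000, 5.0000)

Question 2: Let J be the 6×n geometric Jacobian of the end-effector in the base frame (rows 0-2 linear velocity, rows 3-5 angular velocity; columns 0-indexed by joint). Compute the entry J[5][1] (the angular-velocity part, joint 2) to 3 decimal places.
axis z_1 = (0.0000,0.0000,1.0000); lever o_n−o_1 = (-1.0000,5.0000,5.0000)
cross product → J_v[:, 1] = (-5.0000,-1.0000,0.0000)
J_ω[:, 1] = z_1
entry J[5][1] = 1.0000

1.000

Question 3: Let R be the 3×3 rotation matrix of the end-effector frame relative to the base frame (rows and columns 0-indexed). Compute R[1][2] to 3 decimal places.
-1.000

End-effector z-axis (col 2 of R) = (-0.0000,-1.0000,0.0000)
R[1][2] = -1.0000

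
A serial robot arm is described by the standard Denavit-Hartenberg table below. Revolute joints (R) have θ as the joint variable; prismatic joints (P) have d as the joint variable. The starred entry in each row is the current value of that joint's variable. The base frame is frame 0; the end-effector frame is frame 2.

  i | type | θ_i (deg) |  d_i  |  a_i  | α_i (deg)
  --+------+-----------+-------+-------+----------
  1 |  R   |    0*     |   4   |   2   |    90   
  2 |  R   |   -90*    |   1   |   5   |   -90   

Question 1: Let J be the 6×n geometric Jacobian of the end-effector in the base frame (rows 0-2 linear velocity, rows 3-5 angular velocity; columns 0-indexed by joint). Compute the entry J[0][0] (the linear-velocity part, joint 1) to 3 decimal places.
axis z_0 = ẑ; lever o_n−o_0 = (2.0000,-1.0000,-1.0000)
cross product → J_v[:, 0] = (1.0000,2.0000,-0.0000)
J_ω[:, 0] = z_0
entry J[0][0] = 1.0000

1.000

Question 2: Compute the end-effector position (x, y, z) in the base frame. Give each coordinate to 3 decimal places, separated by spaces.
2.000 -1.000 -1.000

after link 1: o_1 = (2.0000, 0.0000, 4.0000)
after link 2: o_2 = (2.0000, -1.0000, -1.0000)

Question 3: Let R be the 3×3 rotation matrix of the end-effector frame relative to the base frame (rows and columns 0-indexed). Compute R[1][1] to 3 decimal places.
1.000

End-effector y-axis (col 1 of R) = (0.0000,1.0000,-0.0000)
R[1][1] = 1.0000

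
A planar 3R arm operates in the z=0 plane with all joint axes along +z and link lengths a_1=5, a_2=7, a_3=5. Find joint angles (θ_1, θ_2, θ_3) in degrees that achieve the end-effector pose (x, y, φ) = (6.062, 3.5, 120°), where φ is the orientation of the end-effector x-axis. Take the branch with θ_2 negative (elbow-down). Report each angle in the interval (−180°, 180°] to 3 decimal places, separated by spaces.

48.926 -90.002 161.076

wrist centre = target − a_3·(cos φ, sin φ) = (8.5620, -0.8301)
cos θ_2 = (73.9970−5²−7²)/(2·5·7) = -0.0000; θ_2 = -90.0025° (elbow-down)
β = atan2(-0.8301,8.5620) = -5.5378°; ψ = atan2(-7.0000,4.9997) = -54.4640°
θ_1 = β − ψ = 48.9262°
θ_3 = φ − θ_1 − θ_2 = 161.0763° (wrapped to (-180°,180°])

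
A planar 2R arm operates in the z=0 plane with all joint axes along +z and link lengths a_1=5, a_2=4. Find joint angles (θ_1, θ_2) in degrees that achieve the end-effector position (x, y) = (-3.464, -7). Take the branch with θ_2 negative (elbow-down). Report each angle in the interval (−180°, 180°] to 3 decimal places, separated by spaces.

-89.999 -60.001

cos θ_2 = (60.9993−5²−4²)/(2·5·4) = 0.5000; θ_2 = -60.0012° (elbow-down)
β = atan2(-7.0000,-3.4640) = -116.3288°; ψ = atan2(-3.4641,6.9999) = -26.3300°
θ_1 = β − ψ = -89.9988°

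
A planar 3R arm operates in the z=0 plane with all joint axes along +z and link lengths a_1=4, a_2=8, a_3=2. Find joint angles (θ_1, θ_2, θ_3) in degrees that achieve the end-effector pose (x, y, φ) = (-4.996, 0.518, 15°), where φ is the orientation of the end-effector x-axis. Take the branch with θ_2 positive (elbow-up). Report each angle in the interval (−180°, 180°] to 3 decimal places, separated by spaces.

wrist centre = target − a_3·(cos φ, sin φ) = (-6.9279, 0.0004)
cos θ_2 = (47.9951−4²−8²)/(2·4·8) = -0.5001; θ_2 = 120.0050° (elbow-up)
β = atan2(0.0004,-6.9279) = 179.9970°; ψ = atan2(6.9279,-0.0006) = 90.0050°
θ_1 = β − ψ = 89.9920°
θ_3 = φ − θ_1 − θ_2 = 165.0030° (wrapped to (-180°,180°])

89.992 120.005 165.003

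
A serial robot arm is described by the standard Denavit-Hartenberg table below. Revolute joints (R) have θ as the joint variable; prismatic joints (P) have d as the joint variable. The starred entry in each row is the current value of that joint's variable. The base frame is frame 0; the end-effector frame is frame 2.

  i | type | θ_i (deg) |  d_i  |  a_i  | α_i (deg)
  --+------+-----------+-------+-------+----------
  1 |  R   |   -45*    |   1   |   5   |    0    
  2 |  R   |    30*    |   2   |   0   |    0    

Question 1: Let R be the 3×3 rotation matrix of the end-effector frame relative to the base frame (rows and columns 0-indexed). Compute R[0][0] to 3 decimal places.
End-effector x-axis (col 0 of R) = (0.9659,-0.2588,0.0000)
R[0][0] = 0.9659

0.966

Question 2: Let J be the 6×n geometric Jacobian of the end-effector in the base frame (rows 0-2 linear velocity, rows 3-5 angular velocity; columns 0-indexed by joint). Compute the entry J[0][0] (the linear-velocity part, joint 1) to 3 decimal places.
axis z_0 = ẑ; lever o_n−o_0 = (3.5355,-3.5355,3.0000)
cross product → J_v[:, 0] = (3.5355,3.5355,-0.0000)
J_ω[:, 0] = z_0
entry J[0][0] = 3.5355

3.536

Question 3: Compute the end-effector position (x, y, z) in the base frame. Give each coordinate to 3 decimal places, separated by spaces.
3.536 -3.536 3.000

after link 1: o_1 = (3.5355, -3.5355, 1.0000)
after link 2: o_2 = (3.5355, -3.5355, 3.0000)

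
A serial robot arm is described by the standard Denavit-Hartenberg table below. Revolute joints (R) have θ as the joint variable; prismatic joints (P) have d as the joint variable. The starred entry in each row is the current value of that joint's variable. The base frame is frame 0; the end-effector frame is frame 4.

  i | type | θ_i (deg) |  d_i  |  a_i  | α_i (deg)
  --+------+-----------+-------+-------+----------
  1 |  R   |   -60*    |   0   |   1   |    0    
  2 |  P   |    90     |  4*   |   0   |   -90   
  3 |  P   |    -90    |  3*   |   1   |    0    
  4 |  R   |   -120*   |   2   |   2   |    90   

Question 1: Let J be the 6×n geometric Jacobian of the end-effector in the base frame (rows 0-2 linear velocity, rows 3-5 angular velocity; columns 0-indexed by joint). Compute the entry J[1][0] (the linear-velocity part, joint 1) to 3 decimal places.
-3.500

axis z_0 = ẑ; lever o_n−o_0 = (-3.5000,2.5981,4.0000)
cross product → J_v[:, 0] = (-2.5981,-3.5000,0.0000)
J_ω[:, 0] = z_0
entry J[1][0] = -3.5000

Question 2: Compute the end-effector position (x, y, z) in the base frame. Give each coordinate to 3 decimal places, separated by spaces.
after link 1: o_1 = (0.5000, -0.8660, 0.0000)
after link 2: o_2 = (0.5000, -0.8660, 4.0000)
after link 3: o_3 = (-1.0000, 1.7321, 5.0000)
after link 4: o_4 = (-3.5000, 2.5981, 4.0000)

-3.500 2.598 4.000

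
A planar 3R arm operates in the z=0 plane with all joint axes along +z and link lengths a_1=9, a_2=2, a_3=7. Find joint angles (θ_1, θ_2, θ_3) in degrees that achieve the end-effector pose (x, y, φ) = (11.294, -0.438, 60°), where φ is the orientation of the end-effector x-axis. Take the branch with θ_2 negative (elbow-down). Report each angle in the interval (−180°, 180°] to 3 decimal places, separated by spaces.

wrist centre = target − a_3·(cos φ, sin φ) = (7.7940, -6.5002)
cos θ_2 = (102.9987−9²−2²)/(2·9·2) = 0.5000; θ_2 = -60.0023° (elbow-down)
β = atan2(-6.5002,7.7940) = -39.8280°; ψ = atan2(-1.7321,9.9999) = -9.8267°
θ_1 = β − ψ = -30.0013°
θ_3 = φ − θ_1 − θ_2 = 150.0036° (wrapped to (-180°,180°])

-30.001 -60.002 150.004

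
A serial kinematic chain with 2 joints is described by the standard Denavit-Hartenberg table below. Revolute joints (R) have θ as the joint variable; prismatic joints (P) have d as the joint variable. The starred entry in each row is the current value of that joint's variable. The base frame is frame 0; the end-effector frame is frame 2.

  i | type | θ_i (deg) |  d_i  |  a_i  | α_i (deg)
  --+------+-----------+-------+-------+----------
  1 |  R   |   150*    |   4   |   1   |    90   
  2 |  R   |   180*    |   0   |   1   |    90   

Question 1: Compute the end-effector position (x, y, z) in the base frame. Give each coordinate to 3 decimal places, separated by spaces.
after link 1: o_1 = (-0.8660, 0.5000, 4.0000)
after link 2: o_2 = (-0.0000, -0.0000, 4.0000)

-0.000 -0.000 4.000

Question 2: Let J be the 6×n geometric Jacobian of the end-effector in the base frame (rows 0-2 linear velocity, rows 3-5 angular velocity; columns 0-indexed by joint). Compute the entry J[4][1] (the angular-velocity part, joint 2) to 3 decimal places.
0.866

axis z_1 = (0.5000,0.8660,0.0000); lever o_n−o_1 = (0.8660,-0.5000,0.0000)
cross product → J_v[:, 1] = (0.0000,0.0000,-1.0000)
J_ω[:, 1] = z_1
entry J[4][1] = 0.8660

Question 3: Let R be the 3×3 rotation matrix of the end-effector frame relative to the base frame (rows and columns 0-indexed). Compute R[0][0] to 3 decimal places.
End-effector x-axis (col 0 of R) = (0.8660,-0.5000,0.0000)
R[0][0] = 0.8660

0.866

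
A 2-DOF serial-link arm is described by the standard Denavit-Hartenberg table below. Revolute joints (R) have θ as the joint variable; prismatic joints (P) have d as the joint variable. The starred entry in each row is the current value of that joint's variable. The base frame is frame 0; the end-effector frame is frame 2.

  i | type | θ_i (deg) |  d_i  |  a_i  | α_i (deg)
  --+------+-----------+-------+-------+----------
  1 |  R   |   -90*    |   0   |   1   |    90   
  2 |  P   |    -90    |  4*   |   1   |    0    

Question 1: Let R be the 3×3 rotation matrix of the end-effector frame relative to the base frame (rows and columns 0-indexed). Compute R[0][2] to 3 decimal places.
End-effector z-axis (col 2 of R) = (-1.0000,-0.0000,0.0000)
R[0][2] = -1.0000

-1.000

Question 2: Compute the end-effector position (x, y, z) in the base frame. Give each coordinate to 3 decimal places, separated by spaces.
-4.000 -1.000 -1.000

after link 1: o_1 = (0.0000, -1.0000, 0.0000)
after link 2: o_2 = (-4.0000, -1.0000, -1.0000)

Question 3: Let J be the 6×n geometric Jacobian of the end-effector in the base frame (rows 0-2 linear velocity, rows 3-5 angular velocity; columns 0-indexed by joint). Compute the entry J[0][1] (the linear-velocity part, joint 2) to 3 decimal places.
prismatic axis z_1 = (-1.0000,-0.0000,0.0000)
J_v[:, 1] = z_1; J_ω[:, 1] = (0,0,0)
entry J[0][1] = -1.0000

-1.000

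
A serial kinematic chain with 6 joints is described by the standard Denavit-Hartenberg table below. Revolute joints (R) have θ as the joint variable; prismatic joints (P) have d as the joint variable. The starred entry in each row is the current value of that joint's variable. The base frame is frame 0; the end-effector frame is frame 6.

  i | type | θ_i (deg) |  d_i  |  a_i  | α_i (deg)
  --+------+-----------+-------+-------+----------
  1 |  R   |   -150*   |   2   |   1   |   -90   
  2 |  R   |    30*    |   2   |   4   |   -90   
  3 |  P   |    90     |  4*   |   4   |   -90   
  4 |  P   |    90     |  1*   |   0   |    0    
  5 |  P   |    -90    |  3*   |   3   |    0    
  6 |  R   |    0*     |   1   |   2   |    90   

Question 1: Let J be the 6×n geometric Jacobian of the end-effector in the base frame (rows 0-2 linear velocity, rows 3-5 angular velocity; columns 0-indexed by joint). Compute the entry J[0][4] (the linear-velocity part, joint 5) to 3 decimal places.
prismatic axis z_4 = (0.7500,0.4330,0.5000)
J_v[:, 4] = z_4; J_ω[:, 4] = (0,0,0)
entry J[0][4] = 0.7500

0.750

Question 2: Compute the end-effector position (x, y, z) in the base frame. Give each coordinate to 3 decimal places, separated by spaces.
after link 1: o_1 = (-0.8660, -0.5000, 2.0000)
after link 2: o_2 = (-2.8660, -3.9641, 0.0000)
after link 3: o_3 = (-3.1340, 0.5000, -3.4641)
after link 4: o_4 = (-2.3840, 0.9330, -2.9641)
after link 5: o_5 = (-1.6340, 4.8301, -1.4641)
after link 6: o_6 = (-1.8840, 6.9952, -0.9641)

-1.884 6.995 -0.964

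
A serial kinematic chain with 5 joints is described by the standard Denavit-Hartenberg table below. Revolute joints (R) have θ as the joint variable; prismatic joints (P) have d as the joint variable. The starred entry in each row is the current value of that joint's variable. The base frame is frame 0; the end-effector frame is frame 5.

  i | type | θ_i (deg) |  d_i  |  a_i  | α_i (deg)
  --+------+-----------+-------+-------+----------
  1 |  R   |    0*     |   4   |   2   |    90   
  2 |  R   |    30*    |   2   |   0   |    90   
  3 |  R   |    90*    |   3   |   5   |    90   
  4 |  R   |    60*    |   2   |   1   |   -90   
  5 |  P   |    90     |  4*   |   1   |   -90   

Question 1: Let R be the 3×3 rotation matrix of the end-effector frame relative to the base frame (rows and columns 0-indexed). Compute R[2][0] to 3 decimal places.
End-effector x-axis (col 0 of R) = (-0.8660,-0.0000,-0.5000)
R[2][0] = -0.5000

-0.500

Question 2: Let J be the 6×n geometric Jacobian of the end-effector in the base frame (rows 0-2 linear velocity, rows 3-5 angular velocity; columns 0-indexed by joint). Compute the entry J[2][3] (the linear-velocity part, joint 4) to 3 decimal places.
2.567

axis z_3 = (0.8660,0.0000,0.5000); lever o_n−o_3 = (2.2990,2.9641,-1.9821)
cross product → J_v[:, 3] = (-1.4821,2.8660,2.5670)
J_ω[:, 3] = z_3
entry J[2][3] = 2.5670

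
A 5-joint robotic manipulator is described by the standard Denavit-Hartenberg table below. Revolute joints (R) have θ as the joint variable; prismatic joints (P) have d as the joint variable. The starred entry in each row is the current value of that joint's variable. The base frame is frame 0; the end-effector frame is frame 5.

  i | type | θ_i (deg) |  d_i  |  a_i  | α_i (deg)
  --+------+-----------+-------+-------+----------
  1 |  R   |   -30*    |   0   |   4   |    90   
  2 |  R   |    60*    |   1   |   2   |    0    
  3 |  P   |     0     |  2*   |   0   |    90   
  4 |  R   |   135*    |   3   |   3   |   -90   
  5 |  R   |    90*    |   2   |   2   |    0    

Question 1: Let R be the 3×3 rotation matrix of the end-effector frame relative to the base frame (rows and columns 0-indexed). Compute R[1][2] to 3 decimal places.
0.789

End-effector z-axis (col 2 of R) = (0.0474,0.7891,-0.6124)
R[1][2] = 0.7891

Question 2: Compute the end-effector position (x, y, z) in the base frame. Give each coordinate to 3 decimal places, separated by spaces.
after link 1: o_1 = (3.4641, -2.0000, 0.0000)
after link 2: o_2 = (3.8301, -3.3660, 1.7321)
after link 3: o_3 = (2.8301, -5.0981, 1.7321)
after link 4: o_4 = (3.1009, -7.7039, -1.6051)
after link 5: o_5 = (1.6956, -5.2596, -1.8298)

1.696 -5.260 -1.830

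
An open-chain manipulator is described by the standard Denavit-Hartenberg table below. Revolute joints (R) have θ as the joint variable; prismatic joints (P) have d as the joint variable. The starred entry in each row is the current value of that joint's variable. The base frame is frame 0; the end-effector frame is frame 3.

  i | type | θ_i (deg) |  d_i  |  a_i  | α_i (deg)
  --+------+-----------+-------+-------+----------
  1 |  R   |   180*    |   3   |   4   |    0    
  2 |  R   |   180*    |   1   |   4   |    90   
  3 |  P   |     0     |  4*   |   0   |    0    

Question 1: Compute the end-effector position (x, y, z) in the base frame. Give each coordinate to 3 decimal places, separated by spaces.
after link 1: o_1 = (-4.0000, 0.0000, 3.0000)
after link 2: o_2 = (-0.0000, -0.0000, 4.0000)
after link 3: o_3 = (-0.0000, -4.0000, 4.0000)

-0.000 -4.000 4.000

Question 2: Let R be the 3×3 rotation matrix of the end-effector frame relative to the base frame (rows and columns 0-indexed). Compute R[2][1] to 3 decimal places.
1.000

End-effector y-axis (col 1 of R) = (0.0000,0.0000,1.0000)
R[2][1] = 1.0000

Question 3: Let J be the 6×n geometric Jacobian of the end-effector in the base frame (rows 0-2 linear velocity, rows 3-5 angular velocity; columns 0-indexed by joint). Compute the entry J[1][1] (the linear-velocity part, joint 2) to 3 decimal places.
axis z_1 = (0.0000,0.0000,1.0000); lever o_n−o_1 = (4.0000,-4.0000,1.0000)
cross product → J_v[:, 1] = (4.0000,4.0000,-0.0000)
J_ω[:, 1] = z_1
entry J[1][1] = 4.0000

4.000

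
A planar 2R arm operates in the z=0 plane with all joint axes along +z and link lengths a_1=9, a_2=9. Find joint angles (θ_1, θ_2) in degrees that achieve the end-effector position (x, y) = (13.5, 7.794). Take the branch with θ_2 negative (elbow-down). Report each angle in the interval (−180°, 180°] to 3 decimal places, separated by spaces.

60.000 -60.001

cos θ_2 = (242.9964−9²−9²)/(2·9·9) = 0.5000; θ_2 = -60.0015° (elbow-down)
β = atan2(7.7940,13.5000) = 29.9993°; ψ = atan2(-7.7943,13.4998) = -30.0007°
θ_1 = β − ψ = 60.0000°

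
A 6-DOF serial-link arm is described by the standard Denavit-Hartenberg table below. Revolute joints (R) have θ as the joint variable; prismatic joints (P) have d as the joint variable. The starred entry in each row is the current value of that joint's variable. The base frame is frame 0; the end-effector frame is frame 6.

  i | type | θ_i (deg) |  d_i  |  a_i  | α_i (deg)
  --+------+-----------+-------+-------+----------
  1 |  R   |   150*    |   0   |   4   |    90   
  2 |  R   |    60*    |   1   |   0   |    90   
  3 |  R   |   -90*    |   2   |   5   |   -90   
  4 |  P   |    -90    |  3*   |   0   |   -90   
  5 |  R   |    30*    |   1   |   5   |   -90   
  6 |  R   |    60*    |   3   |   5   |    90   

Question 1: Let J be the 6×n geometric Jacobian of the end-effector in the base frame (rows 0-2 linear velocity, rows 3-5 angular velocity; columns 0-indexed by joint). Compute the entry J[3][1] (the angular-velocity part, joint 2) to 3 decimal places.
0.500

axis z_1 = (0.5000,0.8660,0.0000); lever o_n−o_1 = (-4.1316,1.6119,-6.3971)
cross product → J_v[:, 1] = (-5.5401,3.1986,4.3840)
J_ω[:, 1] = z_1
entry J[3][1] = 0.5000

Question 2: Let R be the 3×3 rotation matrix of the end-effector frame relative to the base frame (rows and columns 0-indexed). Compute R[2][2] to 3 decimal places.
End-effector z-axis (col 2 of R) = (-0.6250,-0.2165,-0.7500)
R[2][2] = -0.7500

-0.750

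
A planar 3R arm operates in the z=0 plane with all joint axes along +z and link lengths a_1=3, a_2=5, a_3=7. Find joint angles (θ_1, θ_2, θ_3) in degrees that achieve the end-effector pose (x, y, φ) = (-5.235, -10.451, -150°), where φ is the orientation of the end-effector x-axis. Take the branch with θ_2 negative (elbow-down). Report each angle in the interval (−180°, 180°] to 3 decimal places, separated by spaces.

-45.001 -59.999 -45.000

wrist centre = target − a_3·(cos φ, sin φ) = (0.8272, -6.9510)
cos θ_2 = (49.0006−3²−5²)/(2·3·5) = 0.5000; θ_2 = -59.9986° (elbow-down)
β = atan2(-6.9510,0.8272) = -83.2136°; ψ = atan2(-4.3301,5.5001) = -38.2123°
θ_1 = β − ψ = -45.0013°
θ_3 = φ − θ_1 − θ_2 = -45.0000° (wrapped to (-180°,180°])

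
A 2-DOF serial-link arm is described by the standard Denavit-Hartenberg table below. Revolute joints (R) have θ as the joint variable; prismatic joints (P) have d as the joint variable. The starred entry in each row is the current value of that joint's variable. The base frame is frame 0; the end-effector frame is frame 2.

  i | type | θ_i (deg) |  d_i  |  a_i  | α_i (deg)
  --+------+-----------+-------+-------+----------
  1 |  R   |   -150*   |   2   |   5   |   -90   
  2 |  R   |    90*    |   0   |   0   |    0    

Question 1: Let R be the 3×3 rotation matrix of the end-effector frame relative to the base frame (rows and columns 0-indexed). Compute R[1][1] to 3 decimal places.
End-effector y-axis (col 1 of R) = (0.8660,0.5000,-0.0000)
R[1][1] = 0.5000

0.500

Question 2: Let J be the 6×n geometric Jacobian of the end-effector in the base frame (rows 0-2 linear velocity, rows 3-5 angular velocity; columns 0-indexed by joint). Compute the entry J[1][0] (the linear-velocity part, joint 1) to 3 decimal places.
axis z_0 = ẑ; lever o_n−o_0 = (-4.3301,-2.5000,2.0000)
cross product → J_v[:, 0] = (2.5000,-4.3301,0.0000)
J_ω[:, 0] = z_0
entry J[1][0] = -4.3301

-4.330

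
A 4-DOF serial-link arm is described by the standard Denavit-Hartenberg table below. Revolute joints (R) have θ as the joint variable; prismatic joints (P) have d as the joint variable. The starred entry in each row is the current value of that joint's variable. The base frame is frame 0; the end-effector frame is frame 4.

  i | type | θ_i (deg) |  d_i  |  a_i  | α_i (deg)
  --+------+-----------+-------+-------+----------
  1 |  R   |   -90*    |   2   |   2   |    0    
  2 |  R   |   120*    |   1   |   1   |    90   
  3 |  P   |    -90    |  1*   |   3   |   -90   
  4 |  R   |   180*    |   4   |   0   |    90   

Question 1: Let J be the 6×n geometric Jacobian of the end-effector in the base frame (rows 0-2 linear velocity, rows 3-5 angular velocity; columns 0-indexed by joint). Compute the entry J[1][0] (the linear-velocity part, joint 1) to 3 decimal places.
axis z_0 = ẑ; lever o_n−o_0 = (4.8301,-0.3660,0.0000)
cross product → J_v[:, 0] = (0.3660,4.8301,-0.0000)
J_ω[:, 0] = z_0
entry J[1][0] = 4.8301

4.830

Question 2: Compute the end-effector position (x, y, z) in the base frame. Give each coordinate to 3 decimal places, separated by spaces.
after link 1: o_1 = (0.0000, -2.0000, 2.0000)
after link 2: o_2 = (0.8660, -1.5000, 3.0000)
after link 3: o_3 = (1.3660, -2.3660, 0.0000)
after link 4: o_4 = (4.8301, -0.3660, 0.0000)

4.830 -0.366 0.000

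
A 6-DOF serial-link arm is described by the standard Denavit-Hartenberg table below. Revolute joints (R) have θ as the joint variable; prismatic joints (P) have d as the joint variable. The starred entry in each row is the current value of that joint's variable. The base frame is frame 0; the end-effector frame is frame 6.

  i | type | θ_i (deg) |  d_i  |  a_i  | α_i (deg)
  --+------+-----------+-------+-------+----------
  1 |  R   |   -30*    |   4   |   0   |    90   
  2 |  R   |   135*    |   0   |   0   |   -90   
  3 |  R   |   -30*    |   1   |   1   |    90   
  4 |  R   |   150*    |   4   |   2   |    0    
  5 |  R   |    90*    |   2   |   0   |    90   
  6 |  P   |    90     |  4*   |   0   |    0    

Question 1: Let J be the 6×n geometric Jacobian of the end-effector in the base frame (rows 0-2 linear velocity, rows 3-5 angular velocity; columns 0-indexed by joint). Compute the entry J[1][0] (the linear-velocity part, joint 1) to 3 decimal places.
0.064

axis z_0 = ẑ; lever o_n−o_0 = (0.0639,-3.6143,-3.5194)
cross product → J_v[:, 0] = (3.6143,0.0639,-0.0000)
J_ω[:, 0] = z_0
entry J[1][0] = 0.0639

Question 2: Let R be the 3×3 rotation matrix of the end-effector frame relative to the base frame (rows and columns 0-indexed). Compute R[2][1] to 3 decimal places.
End-effector y-axis (col 1 of R) = (-0.9205,0.2428,-0.3062)
R[2][1] = -0.3062

-0.306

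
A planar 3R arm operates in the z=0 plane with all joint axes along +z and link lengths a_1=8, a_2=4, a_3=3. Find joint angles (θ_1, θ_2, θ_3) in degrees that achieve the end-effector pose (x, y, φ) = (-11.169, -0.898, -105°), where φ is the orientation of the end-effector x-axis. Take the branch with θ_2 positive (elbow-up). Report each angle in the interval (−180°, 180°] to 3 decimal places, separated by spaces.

wrist centre = target − a_3·(cos φ, sin φ) = (-10.3925, 1.9998)
cos θ_2 = (112.0041−8²−4²)/(2·8·4) = 0.5001; θ_2 = 59.9958° (elbow-up)
β = atan2(1.9998,-10.3925) = 169.1080°; ψ = atan2(3.4640,10.0003) = 19.1054°
θ_1 = β − ψ = 150.0026°
θ_3 = φ − θ_1 − θ_2 = 45.0016° (wrapped to (-180°,180°])

150.003 59.996 45.002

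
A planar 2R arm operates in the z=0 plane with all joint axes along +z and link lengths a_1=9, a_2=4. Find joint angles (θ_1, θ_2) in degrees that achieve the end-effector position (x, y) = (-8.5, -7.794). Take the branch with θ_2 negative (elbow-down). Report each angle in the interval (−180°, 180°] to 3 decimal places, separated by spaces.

cos θ_2 = (132.9964−9²−4²)/(2·9·4) = 0.5000; θ_2 = -60.0033° (elbow-down)
β = atan2(-7.7940,-8.5000) = -137.4810°; ψ = atan2(-3.4642,10.9998) = -17.4810°
θ_1 = β − ψ = -120.0000°

-120.000 -60.003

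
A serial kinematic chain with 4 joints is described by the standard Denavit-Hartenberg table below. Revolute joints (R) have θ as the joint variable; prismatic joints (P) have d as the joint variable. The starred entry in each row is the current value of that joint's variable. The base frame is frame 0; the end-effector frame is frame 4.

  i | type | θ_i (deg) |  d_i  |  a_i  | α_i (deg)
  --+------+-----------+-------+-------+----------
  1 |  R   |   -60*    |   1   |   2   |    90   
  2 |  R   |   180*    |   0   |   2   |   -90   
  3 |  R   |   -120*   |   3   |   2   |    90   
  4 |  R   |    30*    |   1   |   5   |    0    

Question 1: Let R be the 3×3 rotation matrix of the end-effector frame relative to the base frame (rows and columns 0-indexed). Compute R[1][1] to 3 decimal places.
0.433

End-effector y-axis (col 1 of R) = (0.2500,0.4330,-0.8660)
R[1][1] = 0.4330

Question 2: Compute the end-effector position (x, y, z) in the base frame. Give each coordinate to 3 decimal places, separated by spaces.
after link 1: o_1 = (1.0000, -1.7321, 1.0000)
after link 2: o_2 = (0.0000, 0.0000, 1.0000)
after link 3: o_3 = (-1.0000, -1.7321, -2.0000)
after link 4: o_4 = (-2.2990, -5.9821, -4.5000)

-2.299 -5.982 -4.500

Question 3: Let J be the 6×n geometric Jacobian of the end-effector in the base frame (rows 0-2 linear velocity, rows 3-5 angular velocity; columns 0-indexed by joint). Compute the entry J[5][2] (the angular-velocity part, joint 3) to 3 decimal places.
-1.000

axis z_2 = (-0.0000,0.0000,-1.0000); lever o_n−o_2 = (-2.2990,-5.9821,-5.5000)
cross product → J_v[:, 2] = (-5.9821,2.2990,0.0000)
J_ω[:, 2] = z_2
entry J[5][2] = -1.0000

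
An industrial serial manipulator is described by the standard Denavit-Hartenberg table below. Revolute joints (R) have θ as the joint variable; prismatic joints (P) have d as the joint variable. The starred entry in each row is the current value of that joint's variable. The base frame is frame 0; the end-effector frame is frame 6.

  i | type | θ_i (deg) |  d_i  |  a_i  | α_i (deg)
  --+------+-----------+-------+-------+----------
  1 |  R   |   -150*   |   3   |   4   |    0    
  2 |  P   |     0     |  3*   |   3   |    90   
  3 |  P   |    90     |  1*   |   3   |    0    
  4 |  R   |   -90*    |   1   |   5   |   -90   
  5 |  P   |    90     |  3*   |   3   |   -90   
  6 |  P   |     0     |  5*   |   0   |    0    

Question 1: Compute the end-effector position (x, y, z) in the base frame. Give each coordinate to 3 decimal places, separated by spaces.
-5.562 -4.366 12.000

after link 1: o_1 = (-3.4641, -2.0000, 3.0000)
after link 2: o_2 = (-6.0622, -3.5000, 6.0000)
after link 3: o_3 = (-6.5622, -2.6340, 9.0000)
after link 4: o_4 = (-11.3923, -4.2679, 9.0000)
after link 5: o_5 = (-9.8923, -6.8660, 12.0000)
after link 6: o_6 = (-5.5622, -4.3660, 12.0000)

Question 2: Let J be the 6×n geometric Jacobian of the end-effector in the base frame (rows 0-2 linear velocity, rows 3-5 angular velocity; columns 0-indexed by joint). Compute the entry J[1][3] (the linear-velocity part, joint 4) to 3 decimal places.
axis z_3 = (-0.5000,0.8660,0.0000); lever o_n−o_3 = (1.0000,-1.7321,3.0000)
cross product → J_v[:, 3] = (2.5981,1.5000,-0.0000)
J_ω[:, 3] = z_3
entry J[1][3] = 1.5000

1.500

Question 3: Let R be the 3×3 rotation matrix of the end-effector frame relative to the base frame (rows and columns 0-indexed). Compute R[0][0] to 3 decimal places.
0.500

End-effector x-axis (col 0 of R) = (0.5000,-0.8660,0.0000)
R[0][0] = 0.5000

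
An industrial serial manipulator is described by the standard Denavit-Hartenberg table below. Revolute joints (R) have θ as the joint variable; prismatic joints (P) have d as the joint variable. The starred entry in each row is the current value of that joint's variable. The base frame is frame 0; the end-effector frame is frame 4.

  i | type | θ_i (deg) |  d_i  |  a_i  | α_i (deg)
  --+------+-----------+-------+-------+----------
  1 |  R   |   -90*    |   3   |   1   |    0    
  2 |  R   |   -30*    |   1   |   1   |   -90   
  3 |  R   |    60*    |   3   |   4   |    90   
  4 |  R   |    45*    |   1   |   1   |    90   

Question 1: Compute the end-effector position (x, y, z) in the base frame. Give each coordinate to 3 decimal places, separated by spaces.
after link 1: o_1 = (0.0000, -1.0000, 3.0000)
after link 2: o_2 = (-0.5000, -1.8660, 4.0000)
after link 3: o_3 = (1.0981, -5.0981, 0.5359)
after link 4: o_4 = (1.1007, -6.5078, 0.4235)

1.101 -6.508 0.424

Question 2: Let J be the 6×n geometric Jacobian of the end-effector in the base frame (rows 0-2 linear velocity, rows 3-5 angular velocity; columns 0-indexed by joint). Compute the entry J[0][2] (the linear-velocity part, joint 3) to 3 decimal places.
axis z_2 = (0.8660,-0.5000,0.0000); lever o_n−o_2 = (1.6007,-4.6418,-3.5765)
cross product → J_v[:, 2] = (1.7882,3.0973,-3.2196)
J_ω[:, 2] = z_2
entry J[0][2] = 1.7882

1.788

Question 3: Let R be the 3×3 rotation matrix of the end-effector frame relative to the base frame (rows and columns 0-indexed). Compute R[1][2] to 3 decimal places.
End-effector z-axis (col 2 of R) = (-0.7891,0.0474,-0.6124)
R[1][2] = 0.0474

0.047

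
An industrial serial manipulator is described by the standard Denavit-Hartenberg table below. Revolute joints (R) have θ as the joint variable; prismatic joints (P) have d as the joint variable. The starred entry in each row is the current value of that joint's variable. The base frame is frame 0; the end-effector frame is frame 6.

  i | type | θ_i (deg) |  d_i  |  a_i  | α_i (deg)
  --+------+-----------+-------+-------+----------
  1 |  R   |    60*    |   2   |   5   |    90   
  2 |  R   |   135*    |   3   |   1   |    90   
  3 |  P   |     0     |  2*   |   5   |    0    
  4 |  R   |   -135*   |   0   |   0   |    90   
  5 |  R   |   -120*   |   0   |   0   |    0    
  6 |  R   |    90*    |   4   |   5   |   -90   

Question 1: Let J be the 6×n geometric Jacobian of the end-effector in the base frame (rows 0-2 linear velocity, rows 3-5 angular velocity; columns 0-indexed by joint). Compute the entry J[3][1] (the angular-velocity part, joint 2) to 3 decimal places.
axis z_1 = (0.8660,-0.5000,0.0000); lever o_n−o_1 = (2.1804,-1.7567,-0.2760)
cross product → J_v[:, 1] = (0.1380,0.2390,-0.4311)
J_ω[:, 1] = z_1
entry J[3][1] = 0.8660

0.866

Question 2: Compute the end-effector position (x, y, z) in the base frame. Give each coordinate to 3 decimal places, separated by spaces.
after link 1: o_1 = (2.5000, 4.3301, 2.0000)
after link 2: o_2 = (4.7445, 2.2178, 2.7071)
after link 3: o_3 = (3.6839, 0.3806, 7.6569)
after link 4: o_4 = (3.6839, 0.3806, 7.6569)
after link 5: o_5 = (3.6839, 0.3806, 7.6569)
after link 6: o_6 = (4.6804, 2.5735, 1.7240)

4.680 2.573 1.724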